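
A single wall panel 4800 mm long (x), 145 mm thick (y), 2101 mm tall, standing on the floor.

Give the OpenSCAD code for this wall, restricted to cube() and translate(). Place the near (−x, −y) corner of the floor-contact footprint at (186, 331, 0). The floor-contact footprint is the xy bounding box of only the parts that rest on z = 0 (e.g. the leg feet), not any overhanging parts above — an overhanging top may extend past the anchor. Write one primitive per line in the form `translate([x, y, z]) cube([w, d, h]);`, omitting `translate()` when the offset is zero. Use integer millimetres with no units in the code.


translate([186, 331, 0]) cube([4800, 145, 2101]);


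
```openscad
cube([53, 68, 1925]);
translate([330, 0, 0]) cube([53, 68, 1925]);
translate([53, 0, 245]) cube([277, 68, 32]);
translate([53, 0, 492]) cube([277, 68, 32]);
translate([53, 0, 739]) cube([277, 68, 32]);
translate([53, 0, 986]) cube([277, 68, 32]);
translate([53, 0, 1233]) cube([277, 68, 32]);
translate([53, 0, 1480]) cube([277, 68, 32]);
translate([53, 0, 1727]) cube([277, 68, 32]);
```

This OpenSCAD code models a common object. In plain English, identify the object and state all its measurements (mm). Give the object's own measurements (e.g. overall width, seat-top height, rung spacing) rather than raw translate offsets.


A straight ladder. Two 53×68 mm vertical rails, 1925 mm tall, stand 383 mm apart (outside-to-outside) with their front faces coplanar on the −y side. 7 rungs, each 68 mm deep and 32 mm tall, span between the inner faces of the rails, front faces flush with the rails. The lowest rung's underside is at z = 245 mm and rungs are spaced 247 mm apart (underside to underside).


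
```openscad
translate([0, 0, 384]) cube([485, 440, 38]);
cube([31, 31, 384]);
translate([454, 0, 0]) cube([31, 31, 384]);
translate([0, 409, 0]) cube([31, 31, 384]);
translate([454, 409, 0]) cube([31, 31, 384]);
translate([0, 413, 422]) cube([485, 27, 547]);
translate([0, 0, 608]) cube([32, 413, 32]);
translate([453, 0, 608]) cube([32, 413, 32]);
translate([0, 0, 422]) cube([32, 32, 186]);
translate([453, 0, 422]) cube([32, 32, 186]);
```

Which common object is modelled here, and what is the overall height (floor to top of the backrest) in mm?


A chair. The overall height is 969 mm.

A slab on four corner posts with a tall panel at the back — a chair. The seat slab sits at z = 384 with thickness 38, and the 547 mm backrest starts at the seat top, so the overall height is 384 + 38 + 547 = 969 mm.


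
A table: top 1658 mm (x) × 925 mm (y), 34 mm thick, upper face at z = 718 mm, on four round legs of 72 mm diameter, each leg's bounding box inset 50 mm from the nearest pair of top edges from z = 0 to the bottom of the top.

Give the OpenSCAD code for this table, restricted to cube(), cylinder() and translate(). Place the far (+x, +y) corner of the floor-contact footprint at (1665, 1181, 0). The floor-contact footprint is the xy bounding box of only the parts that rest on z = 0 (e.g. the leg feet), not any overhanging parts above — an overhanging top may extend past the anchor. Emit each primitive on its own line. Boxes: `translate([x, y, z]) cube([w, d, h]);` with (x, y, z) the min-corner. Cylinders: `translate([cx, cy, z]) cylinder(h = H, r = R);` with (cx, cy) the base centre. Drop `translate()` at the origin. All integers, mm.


translate([57, 306, 684]) cube([1658, 925, 34]);
translate([143, 392, 0]) cylinder(h = 684, r = 36);
translate([1629, 392, 0]) cylinder(h = 684, r = 36);
translate([143, 1145, 0]) cylinder(h = 684, r = 36);
translate([1629, 1145, 0]) cylinder(h = 684, r = 36);


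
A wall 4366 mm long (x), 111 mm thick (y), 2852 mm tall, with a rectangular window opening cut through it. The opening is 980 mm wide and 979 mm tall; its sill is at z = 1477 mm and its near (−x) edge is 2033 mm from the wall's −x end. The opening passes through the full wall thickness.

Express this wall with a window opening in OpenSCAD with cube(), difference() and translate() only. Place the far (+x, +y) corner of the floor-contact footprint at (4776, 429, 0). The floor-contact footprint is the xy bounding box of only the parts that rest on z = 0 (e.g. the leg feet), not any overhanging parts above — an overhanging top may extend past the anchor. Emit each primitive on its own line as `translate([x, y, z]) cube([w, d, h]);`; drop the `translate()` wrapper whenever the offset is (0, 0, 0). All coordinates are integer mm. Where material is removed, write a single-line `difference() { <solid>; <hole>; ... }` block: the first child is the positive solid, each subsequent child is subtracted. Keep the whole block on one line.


difference() { translate([410, 318, 0]) cube([4366, 111, 2852]); translate([2443, 318, 1477]) cube([980, 111, 979]); }


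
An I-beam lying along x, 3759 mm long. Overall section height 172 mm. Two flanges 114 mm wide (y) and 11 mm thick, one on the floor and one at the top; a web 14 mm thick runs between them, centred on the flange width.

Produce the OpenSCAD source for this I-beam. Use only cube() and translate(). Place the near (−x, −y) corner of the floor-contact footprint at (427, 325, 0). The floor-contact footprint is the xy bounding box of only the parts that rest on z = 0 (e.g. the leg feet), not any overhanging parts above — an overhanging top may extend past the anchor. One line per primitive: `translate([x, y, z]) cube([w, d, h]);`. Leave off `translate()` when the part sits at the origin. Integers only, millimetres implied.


translate([427, 325, 0]) cube([3759, 114, 11]);
translate([427, 375, 11]) cube([3759, 14, 150]);
translate([427, 325, 161]) cube([3759, 114, 11]);


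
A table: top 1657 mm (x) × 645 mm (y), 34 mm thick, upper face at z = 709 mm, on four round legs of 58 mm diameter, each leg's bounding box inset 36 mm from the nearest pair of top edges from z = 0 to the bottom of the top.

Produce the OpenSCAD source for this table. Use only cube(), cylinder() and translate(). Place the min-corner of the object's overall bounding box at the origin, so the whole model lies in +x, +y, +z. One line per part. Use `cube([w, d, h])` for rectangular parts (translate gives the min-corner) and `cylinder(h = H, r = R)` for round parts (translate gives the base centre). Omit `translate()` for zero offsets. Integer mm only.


// leg_h = 709 - 34 = 675
translate([0, 0, 675]) cube([1657, 645, 34]);
translate([65, 65, 0]) cylinder(h = 675, r = 29);
translate([1592, 65, 0]) cylinder(h = 675, r = 29);
translate([65, 580, 0]) cylinder(h = 675, r = 29);
translate([1592, 580, 0]) cylinder(h = 675, r = 29);


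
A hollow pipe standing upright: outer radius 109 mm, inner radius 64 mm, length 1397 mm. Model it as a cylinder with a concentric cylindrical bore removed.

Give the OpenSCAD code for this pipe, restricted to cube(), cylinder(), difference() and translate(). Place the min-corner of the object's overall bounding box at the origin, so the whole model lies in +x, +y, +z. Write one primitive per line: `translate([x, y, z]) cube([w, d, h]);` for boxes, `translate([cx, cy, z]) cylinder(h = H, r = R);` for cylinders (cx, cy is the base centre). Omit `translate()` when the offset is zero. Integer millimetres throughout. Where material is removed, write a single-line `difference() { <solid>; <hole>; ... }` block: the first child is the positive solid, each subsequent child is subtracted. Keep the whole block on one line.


difference() { translate([109, 109, 0]) cylinder(h = 1397, r = 109); translate([109, 109, 0]) cylinder(h = 1397, r = 64); }


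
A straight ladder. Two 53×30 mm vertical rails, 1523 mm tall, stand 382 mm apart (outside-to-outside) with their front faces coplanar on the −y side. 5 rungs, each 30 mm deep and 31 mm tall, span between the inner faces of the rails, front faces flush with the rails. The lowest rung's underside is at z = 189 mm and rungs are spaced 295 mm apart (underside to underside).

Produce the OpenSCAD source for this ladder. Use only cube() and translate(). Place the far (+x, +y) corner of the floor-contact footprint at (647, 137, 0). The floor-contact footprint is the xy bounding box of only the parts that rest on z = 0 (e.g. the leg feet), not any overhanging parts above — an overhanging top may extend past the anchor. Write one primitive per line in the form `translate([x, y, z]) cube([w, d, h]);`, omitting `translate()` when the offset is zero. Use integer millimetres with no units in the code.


// rung span = 382 - 2*53 = 276
// rung[k] z = 189 + k*295
translate([265, 107, 0]) cube([53, 30, 1523]);
translate([594, 107, 0]) cube([53, 30, 1523]);
translate([318, 107, 189]) cube([276, 30, 31]);
translate([318, 107, 484]) cube([276, 30, 31]);
translate([318, 107, 779]) cube([276, 30, 31]);
translate([318, 107, 1074]) cube([276, 30, 31]);
translate([318, 107, 1369]) cube([276, 30, 31]);


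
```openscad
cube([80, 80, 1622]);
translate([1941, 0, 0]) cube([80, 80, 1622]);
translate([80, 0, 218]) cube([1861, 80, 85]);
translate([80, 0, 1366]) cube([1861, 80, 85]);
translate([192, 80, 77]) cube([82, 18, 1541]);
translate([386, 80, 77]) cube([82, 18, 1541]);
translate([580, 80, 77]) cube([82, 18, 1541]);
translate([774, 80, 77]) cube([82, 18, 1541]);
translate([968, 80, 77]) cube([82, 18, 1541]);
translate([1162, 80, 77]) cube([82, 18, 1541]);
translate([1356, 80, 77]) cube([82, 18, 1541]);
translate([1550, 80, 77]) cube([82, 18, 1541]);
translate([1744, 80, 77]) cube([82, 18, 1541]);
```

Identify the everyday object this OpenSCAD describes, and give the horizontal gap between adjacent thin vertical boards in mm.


A fence section. The picket gap is 112 mm.

Two posts, two rails, 9 pickets — a fence section. Span 1861 mm holds 9 pickets of 82 mm with 10 equal gaps: ⌊(1861 − 9·82) / 10⌋ = 112 mm.


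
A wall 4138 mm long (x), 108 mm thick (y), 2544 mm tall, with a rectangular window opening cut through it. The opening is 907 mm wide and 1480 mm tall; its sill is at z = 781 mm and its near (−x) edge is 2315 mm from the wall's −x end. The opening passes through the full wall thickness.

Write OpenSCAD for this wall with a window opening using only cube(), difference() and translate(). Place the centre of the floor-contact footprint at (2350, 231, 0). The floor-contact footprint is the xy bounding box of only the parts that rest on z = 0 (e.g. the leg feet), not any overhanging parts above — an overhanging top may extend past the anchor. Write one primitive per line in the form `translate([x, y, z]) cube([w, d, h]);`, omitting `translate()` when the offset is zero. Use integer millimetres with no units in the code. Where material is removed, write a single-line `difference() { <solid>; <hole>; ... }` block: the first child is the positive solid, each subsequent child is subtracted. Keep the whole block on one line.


difference() { translate([281, 177, 0]) cube([4138, 108, 2544]); translate([2596, 177, 781]) cube([907, 108, 1480]); }


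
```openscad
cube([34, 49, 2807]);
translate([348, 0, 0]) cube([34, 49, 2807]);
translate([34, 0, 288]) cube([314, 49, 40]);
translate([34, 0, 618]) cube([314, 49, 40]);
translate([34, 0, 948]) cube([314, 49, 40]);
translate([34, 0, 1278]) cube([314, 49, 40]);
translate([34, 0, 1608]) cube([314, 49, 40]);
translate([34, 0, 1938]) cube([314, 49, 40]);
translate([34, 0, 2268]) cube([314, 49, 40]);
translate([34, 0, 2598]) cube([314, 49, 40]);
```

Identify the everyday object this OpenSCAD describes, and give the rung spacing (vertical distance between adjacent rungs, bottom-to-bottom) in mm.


A ladder. The rung spacing is 330 mm.

Two tall 34×49 posts with 8 short bars between them — a ladder. Adjacent rungs sit at z = 288 and z = 618, so the spacing is 618 − 288 = 330 mm.


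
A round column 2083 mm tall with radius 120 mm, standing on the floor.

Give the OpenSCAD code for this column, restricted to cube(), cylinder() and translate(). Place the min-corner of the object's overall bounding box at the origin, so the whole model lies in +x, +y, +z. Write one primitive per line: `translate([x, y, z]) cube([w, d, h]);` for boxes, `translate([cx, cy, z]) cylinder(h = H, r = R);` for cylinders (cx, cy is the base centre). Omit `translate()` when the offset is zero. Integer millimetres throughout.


translate([120, 120, 0]) cylinder(h = 2083, r = 120);


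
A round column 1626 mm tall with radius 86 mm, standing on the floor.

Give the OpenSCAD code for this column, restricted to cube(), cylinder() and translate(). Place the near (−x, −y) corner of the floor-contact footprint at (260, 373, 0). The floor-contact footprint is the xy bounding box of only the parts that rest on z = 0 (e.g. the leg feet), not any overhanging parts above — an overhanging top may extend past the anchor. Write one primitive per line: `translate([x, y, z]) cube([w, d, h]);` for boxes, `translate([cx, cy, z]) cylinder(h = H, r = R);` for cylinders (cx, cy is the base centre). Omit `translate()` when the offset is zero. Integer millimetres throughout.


translate([346, 459, 0]) cylinder(h = 1626, r = 86);


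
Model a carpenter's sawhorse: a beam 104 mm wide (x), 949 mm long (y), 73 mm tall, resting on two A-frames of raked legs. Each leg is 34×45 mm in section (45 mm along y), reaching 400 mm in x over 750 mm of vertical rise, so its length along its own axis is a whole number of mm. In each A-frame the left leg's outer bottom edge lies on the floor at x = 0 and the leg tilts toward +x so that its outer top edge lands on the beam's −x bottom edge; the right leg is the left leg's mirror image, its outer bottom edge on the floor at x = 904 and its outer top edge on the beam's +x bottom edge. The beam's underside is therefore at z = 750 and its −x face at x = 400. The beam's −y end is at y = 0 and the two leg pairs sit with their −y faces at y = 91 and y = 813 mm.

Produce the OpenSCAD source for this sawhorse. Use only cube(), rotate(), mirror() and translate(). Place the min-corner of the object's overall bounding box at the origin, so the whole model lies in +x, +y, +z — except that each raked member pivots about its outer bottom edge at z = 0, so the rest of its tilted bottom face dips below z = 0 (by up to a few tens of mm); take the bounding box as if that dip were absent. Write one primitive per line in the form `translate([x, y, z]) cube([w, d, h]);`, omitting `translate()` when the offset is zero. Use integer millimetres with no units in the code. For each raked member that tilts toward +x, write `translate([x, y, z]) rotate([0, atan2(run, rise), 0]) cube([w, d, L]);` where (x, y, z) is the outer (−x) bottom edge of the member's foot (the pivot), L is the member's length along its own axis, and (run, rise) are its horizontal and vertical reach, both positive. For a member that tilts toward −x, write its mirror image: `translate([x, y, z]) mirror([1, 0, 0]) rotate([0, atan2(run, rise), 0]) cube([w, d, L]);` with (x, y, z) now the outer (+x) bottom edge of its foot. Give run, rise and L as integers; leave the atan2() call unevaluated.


translate([400, 0, 750]) cube([104, 949, 73]);
translate([0, 91, 0]) rotate([0, atan2(400, 750), 0]) cube([34, 45, 850]);
translate([904, 91, 0]) mirror([1, 0, 0]) rotate([0, atan2(400, 750), 0]) cube([34, 45, 850]);
translate([0, 813, 0]) rotate([0, atan2(400, 750), 0]) cube([34, 45, 850]);
translate([904, 813, 0]) mirror([1, 0, 0]) rotate([0, atan2(400, 750), 0]) cube([34, 45, 850]);


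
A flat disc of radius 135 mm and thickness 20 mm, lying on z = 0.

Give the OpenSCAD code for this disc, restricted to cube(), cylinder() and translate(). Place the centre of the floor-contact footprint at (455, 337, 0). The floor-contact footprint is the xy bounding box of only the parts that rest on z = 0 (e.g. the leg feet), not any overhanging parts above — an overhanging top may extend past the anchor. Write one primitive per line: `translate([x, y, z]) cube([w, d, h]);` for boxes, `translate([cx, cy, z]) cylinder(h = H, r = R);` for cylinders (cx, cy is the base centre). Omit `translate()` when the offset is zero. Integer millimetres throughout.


translate([455, 337, 0]) cylinder(h = 20, r = 135);


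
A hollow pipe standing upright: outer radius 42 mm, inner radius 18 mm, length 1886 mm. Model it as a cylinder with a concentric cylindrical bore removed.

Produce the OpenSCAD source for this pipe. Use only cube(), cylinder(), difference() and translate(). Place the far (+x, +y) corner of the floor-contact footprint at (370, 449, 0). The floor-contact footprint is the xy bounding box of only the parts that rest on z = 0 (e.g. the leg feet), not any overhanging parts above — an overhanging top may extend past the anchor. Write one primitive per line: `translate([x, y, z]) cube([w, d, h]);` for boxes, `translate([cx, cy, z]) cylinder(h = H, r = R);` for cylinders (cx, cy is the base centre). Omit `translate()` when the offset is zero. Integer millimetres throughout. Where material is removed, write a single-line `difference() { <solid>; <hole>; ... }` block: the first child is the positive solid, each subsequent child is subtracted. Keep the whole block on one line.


difference() { translate([328, 407, 0]) cylinder(h = 1886, r = 42); translate([328, 407, 0]) cylinder(h = 1886, r = 18); }


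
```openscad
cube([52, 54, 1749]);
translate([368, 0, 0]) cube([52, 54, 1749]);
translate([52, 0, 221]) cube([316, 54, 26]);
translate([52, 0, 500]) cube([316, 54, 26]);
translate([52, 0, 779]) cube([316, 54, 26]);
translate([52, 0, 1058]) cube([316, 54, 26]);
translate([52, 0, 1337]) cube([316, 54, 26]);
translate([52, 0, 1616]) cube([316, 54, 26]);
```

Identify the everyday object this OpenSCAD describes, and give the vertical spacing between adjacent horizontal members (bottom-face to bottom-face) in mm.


A ladder. The rung spacing is 279 mm.

Two tall 52×54 posts with 6 short bars between them — a ladder. Adjacent rungs sit at z = 221 and z = 500, so the spacing is 500 − 221 = 279 mm.


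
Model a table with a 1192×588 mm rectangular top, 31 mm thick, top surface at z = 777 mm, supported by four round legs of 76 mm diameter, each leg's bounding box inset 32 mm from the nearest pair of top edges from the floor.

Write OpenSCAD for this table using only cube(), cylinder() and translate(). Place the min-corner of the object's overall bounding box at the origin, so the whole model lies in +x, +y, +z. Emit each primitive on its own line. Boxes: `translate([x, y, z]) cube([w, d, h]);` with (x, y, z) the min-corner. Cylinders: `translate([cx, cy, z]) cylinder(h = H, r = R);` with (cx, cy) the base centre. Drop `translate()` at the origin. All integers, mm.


translate([0, 0, 746]) cube([1192, 588, 31]);
translate([70, 70, 0]) cylinder(h = 746, r = 38);
translate([1122, 70, 0]) cylinder(h = 746, r = 38);
translate([70, 518, 0]) cylinder(h = 746, r = 38);
translate([1122, 518, 0]) cylinder(h = 746, r = 38);


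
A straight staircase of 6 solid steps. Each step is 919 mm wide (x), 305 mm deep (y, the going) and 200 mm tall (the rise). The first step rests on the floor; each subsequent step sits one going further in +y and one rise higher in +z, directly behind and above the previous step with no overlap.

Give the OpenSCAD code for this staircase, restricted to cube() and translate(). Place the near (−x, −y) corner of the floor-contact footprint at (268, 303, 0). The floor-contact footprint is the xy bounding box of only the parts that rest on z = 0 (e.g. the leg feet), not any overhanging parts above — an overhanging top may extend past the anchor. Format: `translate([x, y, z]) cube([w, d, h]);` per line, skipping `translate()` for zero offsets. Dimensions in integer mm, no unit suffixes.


translate([268, 303, 0]) cube([919, 305, 200]);
translate([268, 608, 200]) cube([919, 305, 200]);
translate([268, 913, 400]) cube([919, 305, 200]);
translate([268, 1218, 600]) cube([919, 305, 200]);
translate([268, 1523, 800]) cube([919, 305, 200]);
translate([268, 1828, 1000]) cube([919, 305, 200]);


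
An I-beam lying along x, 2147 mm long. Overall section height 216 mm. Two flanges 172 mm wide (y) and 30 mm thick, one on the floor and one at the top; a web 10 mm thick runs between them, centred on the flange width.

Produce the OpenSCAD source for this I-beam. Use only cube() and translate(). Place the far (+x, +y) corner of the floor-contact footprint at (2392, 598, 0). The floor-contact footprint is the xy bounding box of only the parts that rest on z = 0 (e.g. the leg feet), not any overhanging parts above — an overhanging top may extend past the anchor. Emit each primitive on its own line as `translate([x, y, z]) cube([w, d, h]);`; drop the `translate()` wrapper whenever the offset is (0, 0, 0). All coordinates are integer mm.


translate([245, 426, 0]) cube([2147, 172, 30]);
translate([245, 507, 30]) cube([2147, 10, 156]);
translate([245, 426, 186]) cube([2147, 172, 30]);


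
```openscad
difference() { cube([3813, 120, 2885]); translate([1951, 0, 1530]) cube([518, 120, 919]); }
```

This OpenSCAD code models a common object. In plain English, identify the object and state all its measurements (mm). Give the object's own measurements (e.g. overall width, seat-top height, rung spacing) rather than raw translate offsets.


A wall 3813 mm long (x), 120 mm thick (y), 2885 mm tall, with a rectangular window opening cut through it. The opening is 518 mm wide and 919 mm tall; its sill is at z = 1530 mm and its near (−x) edge is 1951 mm from the wall's −x end. The opening passes through the full wall thickness.


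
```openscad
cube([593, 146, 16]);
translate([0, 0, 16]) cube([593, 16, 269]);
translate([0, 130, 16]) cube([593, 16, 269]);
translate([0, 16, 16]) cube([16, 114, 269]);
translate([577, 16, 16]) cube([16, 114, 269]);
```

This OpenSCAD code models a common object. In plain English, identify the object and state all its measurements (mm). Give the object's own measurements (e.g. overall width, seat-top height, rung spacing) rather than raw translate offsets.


An open-topped rectangular box: outside dimensions 593×146×285 mm, with a uniform wall and base thickness of 16 mm. The base is a full 593×146 slab on the floor; four walls sit on top of the base. The front and back walls (the −y and +y sides) span the full width; the two side walls fit between them.


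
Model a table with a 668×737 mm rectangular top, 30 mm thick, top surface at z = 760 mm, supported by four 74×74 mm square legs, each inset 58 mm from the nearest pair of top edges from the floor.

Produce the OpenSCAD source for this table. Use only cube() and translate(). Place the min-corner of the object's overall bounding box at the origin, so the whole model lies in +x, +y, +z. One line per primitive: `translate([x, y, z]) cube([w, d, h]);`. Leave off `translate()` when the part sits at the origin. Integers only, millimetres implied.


translate([0, 0, 730]) cube([668, 737, 30]);
translate([58, 58, 0]) cube([74, 74, 730]);
translate([536, 58, 0]) cube([74, 74, 730]);
translate([58, 605, 0]) cube([74, 74, 730]);
translate([536, 605, 0]) cube([74, 74, 730]);


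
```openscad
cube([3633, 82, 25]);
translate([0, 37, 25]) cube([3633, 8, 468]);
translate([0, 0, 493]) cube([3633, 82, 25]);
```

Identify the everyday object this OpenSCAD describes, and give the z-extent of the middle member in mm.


An I-beam. The web height is 468 mm.

Two wide flanges with a thin centred web — an I-beam. Overall 518 mm minus two 25 mm flanges gives a web of 518 − 2·25 = 468 mm.


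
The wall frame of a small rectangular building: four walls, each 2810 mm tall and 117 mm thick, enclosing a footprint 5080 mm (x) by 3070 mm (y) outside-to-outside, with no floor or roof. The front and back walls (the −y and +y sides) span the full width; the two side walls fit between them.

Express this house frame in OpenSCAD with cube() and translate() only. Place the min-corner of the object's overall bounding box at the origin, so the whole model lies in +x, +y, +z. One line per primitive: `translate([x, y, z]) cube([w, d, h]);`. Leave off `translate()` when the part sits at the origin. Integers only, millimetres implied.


cube([5080, 117, 2810]);
translate([0, 2953, 0]) cube([5080, 117, 2810]);
translate([0, 117, 0]) cube([117, 2836, 2810]);
translate([4963, 117, 0]) cube([117, 2836, 2810]);


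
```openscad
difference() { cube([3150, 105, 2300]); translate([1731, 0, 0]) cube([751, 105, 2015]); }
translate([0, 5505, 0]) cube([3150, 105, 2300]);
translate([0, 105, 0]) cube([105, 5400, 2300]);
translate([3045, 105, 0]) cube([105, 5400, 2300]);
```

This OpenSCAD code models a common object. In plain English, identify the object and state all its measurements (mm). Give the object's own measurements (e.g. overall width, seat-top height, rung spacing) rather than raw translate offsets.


A single room: four walls, each 2300 mm tall and 105 mm thick, enclosing an outside footprint 3150×5610 mm (x × y), no floor or roof. The front and back walls (−y and +y sides) run the full x-width; the side walls fit between their inner faces. A door opening 751 mm wide and 2015 mm tall is cut through the front wall from the floor up, its −x edge 1731 mm from the wall's −x end.


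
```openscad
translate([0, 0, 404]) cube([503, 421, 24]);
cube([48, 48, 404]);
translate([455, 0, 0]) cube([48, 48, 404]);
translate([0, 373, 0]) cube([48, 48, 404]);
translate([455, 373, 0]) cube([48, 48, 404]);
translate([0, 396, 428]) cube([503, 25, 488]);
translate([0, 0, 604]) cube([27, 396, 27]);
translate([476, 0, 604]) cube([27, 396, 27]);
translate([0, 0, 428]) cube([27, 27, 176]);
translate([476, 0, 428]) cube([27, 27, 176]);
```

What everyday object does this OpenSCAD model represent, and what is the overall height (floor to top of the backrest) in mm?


A chair. The overall height is 916 mm.

A slab on four corner posts with a tall panel at the back — a chair. The seat slab sits at z = 404 with thickness 24, and the 488 mm backrest starts at the seat top, so the overall height is 404 + 24 + 488 = 916 mm.


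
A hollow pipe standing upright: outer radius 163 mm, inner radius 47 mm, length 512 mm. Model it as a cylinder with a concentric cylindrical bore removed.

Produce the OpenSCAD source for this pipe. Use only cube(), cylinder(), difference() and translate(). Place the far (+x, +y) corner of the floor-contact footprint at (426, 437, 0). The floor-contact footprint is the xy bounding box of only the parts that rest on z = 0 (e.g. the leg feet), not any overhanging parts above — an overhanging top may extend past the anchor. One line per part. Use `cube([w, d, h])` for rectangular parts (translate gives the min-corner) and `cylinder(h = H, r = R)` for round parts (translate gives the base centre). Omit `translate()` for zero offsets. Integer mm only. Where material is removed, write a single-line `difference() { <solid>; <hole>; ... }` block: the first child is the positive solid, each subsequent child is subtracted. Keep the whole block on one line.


difference() { translate([263, 274, 0]) cylinder(h = 512, r = 163); translate([263, 274, 0]) cylinder(h = 512, r = 47); }


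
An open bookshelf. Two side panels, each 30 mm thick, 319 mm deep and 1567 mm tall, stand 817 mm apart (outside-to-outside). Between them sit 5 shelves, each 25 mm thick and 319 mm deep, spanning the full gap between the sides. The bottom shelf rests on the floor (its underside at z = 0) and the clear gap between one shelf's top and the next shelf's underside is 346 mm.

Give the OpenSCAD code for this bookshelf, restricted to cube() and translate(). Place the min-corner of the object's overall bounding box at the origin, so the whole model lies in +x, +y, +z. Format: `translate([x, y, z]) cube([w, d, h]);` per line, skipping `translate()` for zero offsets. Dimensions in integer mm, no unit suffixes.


cube([30, 319, 1567]);
translate([787, 0, 0]) cube([30, 319, 1567]);
translate([30, 0, 0]) cube([757, 319, 25]);
translate([30, 0, 371]) cube([757, 319, 25]);
translate([30, 0, 742]) cube([757, 319, 25]);
translate([30, 0, 1113]) cube([757, 319, 25]);
translate([30, 0, 1484]) cube([757, 319, 25]);


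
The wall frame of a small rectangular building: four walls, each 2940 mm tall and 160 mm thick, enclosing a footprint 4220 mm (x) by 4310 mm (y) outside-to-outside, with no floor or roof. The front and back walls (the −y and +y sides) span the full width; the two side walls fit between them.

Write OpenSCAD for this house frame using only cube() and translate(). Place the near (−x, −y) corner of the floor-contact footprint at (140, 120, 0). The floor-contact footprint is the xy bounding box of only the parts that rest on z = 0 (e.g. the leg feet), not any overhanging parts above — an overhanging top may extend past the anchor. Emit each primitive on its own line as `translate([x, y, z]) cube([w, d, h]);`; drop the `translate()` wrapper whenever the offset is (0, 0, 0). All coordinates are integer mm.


translate([140, 120, 0]) cube([4220, 160, 2940]);
translate([140, 4270, 0]) cube([4220, 160, 2940]);
translate([140, 280, 0]) cube([160, 3990, 2940]);
translate([4200, 280, 0]) cube([160, 3990, 2940]);


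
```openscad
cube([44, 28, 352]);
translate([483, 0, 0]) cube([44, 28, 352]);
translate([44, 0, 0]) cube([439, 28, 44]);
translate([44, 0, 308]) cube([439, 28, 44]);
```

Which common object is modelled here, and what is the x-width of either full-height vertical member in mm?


A picture frame. The border width is 44 mm.

Four thin pieces enclosing a rectangular opening — a picture frame. The two full-height stiles are 352 mm tall; the top rail sits at z = 308 and is 44 mm tall, so the border above the opening is 352 − 308 = 44 mm, matching the stile x-width.


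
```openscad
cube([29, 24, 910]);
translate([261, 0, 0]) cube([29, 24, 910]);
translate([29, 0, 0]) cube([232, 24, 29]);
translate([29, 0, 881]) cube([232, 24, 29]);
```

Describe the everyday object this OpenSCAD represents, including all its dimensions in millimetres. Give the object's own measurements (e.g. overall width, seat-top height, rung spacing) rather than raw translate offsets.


A rectangular picture frame lying in the x–z plane (depth along y). The opening is 232 mm wide (x) by 852 mm tall (z), surrounded by a border 29 mm wide on all four sides. The frame is 24 mm deep and is made of two full-height vertical stiles with two horizontal rails fitted between them.


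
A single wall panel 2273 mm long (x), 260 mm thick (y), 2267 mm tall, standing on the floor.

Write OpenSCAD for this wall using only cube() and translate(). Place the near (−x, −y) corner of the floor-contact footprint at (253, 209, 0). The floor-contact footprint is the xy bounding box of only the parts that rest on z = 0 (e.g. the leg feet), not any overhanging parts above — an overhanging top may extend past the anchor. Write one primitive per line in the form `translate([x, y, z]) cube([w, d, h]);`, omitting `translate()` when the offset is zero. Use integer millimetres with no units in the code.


translate([253, 209, 0]) cube([2273, 260, 2267]);


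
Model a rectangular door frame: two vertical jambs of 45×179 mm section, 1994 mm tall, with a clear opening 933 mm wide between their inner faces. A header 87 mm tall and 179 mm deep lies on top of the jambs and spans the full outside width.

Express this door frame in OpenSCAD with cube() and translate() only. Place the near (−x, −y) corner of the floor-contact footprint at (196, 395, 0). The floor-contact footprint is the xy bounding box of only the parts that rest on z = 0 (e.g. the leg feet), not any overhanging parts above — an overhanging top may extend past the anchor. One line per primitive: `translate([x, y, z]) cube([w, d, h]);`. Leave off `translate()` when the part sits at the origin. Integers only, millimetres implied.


translate([196, 395, 0]) cube([45, 179, 1994]);
translate([1174, 395, 0]) cube([45, 179, 1994]);
translate([196, 395, 1994]) cube([1023, 179, 87]);


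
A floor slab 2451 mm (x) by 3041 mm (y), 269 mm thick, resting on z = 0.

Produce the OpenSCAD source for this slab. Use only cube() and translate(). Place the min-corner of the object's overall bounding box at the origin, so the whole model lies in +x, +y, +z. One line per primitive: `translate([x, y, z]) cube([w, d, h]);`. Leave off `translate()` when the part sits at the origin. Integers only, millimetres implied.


cube([2451, 3041, 269]);


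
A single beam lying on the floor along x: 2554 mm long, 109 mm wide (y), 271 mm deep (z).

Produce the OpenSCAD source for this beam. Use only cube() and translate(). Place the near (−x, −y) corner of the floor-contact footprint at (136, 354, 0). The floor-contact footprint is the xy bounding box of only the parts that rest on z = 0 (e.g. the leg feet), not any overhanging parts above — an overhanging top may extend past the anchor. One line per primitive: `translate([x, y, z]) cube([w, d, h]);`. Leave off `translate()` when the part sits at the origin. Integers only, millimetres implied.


translate([136, 354, 0]) cube([2554, 109, 271]);


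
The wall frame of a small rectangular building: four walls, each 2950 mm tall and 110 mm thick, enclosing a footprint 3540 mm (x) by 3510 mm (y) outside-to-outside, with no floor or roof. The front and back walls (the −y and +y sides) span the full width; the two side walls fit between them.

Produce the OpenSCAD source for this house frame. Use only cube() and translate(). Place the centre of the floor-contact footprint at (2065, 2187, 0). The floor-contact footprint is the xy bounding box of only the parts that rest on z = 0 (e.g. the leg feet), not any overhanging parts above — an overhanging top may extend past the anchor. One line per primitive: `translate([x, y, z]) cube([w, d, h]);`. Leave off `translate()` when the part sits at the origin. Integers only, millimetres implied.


translate([295, 432, 0]) cube([3540, 110, 2950]);
translate([295, 3832, 0]) cube([3540, 110, 2950]);
translate([295, 542, 0]) cube([110, 3290, 2950]);
translate([3725, 542, 0]) cube([110, 3290, 2950]);


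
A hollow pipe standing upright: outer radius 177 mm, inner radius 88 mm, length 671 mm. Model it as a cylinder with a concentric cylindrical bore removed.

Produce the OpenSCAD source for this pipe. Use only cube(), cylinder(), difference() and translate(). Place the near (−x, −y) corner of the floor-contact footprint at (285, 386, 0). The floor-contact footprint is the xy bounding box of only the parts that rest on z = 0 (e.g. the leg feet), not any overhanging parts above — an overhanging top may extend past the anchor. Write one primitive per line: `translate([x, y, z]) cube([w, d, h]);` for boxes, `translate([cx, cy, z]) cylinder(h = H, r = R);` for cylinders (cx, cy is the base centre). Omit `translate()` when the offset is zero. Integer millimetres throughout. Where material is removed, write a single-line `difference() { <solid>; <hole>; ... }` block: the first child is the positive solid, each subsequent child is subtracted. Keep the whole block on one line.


difference() { translate([462, 563, 0]) cylinder(h = 671, r = 177); translate([462, 563, 0]) cylinder(h = 671, r = 88); }


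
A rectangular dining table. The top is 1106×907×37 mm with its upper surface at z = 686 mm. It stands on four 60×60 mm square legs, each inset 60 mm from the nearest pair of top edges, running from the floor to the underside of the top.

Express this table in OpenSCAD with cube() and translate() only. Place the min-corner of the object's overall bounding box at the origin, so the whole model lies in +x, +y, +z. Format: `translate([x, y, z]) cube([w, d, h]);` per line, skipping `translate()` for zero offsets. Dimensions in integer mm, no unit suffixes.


translate([0, 0, 649]) cube([1106, 907, 37]);
translate([60, 60, 0]) cube([60, 60, 649]);
translate([986, 60, 0]) cube([60, 60, 649]);
translate([60, 787, 0]) cube([60, 60, 649]);
translate([986, 787, 0]) cube([60, 60, 649]);


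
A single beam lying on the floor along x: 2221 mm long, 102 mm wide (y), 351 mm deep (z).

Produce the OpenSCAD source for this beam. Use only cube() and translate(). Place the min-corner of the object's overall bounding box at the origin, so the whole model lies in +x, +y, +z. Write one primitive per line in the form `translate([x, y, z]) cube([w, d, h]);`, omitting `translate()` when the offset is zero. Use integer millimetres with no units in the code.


cube([2221, 102, 351]);


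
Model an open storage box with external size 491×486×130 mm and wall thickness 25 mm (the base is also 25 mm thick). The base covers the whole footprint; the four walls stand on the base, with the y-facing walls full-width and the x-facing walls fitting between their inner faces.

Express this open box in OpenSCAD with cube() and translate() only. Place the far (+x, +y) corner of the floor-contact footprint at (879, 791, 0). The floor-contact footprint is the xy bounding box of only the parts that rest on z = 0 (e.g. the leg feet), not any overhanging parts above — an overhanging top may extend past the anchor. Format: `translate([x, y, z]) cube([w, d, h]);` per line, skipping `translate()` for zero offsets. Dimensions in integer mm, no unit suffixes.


translate([388, 305, 0]) cube([491, 486, 25]);
translate([388, 305, 25]) cube([491, 25, 105]);
translate([388, 766, 25]) cube([491, 25, 105]);
translate([388, 330, 25]) cube([25, 436, 105]);
translate([854, 330, 25]) cube([25, 436, 105]);


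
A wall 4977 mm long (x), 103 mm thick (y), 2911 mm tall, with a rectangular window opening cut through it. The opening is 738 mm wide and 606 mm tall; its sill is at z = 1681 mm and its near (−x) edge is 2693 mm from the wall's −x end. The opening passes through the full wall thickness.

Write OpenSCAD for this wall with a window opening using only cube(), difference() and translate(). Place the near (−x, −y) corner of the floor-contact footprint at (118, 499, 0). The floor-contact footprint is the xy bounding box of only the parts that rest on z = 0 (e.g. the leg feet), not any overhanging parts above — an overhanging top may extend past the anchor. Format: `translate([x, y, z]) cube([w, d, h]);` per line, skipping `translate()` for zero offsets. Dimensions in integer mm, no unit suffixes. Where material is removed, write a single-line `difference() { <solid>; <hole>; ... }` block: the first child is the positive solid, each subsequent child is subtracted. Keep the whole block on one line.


difference() { translate([118, 499, 0]) cube([4977, 103, 2911]); translate([2811, 499, 1681]) cube([738, 103, 606]); }


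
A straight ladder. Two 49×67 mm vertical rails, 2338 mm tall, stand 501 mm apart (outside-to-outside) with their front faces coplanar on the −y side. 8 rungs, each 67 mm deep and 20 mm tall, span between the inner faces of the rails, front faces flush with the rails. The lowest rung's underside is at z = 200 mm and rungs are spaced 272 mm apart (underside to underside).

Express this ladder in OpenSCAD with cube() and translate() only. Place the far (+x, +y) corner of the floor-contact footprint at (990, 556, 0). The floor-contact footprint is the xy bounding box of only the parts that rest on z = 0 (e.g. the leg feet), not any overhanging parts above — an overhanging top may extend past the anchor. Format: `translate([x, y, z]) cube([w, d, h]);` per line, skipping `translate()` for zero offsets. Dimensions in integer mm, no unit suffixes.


translate([489, 489, 0]) cube([49, 67, 2338]);
translate([941, 489, 0]) cube([49, 67, 2338]);
translate([538, 489, 200]) cube([403, 67, 20]);
translate([538, 489, 472]) cube([403, 67, 20]);
translate([538, 489, 744]) cube([403, 67, 20]);
translate([538, 489, 1016]) cube([403, 67, 20]);
translate([538, 489, 1288]) cube([403, 67, 20]);
translate([538, 489, 1560]) cube([403, 67, 20]);
translate([538, 489, 1832]) cube([403, 67, 20]);
translate([538, 489, 2104]) cube([403, 67, 20]);


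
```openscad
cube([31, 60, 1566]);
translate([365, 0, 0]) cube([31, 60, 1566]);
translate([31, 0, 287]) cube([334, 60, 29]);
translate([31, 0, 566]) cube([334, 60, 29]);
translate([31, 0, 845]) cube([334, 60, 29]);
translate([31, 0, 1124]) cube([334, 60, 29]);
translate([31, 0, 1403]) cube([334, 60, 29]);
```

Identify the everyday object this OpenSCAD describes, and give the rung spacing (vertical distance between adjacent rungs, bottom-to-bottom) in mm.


A ladder. The rung spacing is 279 mm.

Two tall 31×60 posts with 5 short bars between them — a ladder. Adjacent rungs sit at z = 287 and z = 566, so the spacing is 566 − 287 = 279 mm.
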